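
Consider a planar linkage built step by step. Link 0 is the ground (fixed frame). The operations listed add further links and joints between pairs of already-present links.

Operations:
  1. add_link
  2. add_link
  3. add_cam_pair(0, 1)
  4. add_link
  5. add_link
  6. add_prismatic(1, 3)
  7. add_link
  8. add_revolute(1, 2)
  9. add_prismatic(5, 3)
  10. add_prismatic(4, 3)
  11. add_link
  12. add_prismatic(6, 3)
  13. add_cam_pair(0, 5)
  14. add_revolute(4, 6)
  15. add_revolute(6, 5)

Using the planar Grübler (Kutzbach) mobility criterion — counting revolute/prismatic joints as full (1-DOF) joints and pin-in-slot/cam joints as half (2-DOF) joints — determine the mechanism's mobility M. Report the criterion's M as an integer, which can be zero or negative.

M = 2

link 0 = ground. State L|J1|J2 = 1|0|0
+link1  2|0|0
+link2  3|0|0
C(0,1) f=2→J2  3|0|1
+link3  4|0|1
+link4  5|0|1
P(1,3) f=1→J1  5|1|1
+link5  6|1|1
R(1,2) f=1→J1  6|2|1
P(5,3) f=1→J1  6|3|1
P(4,3) f=1→J1  6|4|1
+link6  7|4|1
P(6,3) f=1→J1  7|5|1
C(0,5) f=2→J2  7|5|2
R(4,6) f=1→J1  7|6|2
R(6,5) f=1→J1  7|7|2
M = 3(7−1)−2·7−2 = 18−14−2 = 2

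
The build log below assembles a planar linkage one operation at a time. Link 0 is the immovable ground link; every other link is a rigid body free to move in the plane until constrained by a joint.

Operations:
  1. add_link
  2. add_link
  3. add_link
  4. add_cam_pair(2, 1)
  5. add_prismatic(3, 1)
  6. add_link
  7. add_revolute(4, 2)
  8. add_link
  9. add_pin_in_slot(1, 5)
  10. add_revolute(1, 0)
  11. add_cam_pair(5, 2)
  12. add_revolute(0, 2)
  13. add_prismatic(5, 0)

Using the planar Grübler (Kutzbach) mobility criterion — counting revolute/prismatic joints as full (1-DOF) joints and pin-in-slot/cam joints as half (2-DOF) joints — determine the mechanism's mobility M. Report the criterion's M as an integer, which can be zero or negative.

L=1 J1=0 J2=0
add link → L=2 J1=0 J2=0
add link → L=3 J1=0 J2=0
add link → L=4 J1=0 J2=0
C@2,1 dof=2 J2 → L=4 J1=0 J2=1
P@3,1 dof=1 J1 → L=4 J1=1 J2=1
add link → L=5 J1=1 J2=1
R@4,2 dof=1 J1 → L=5 J1=2 J2=1
add link → L=6 J1=2 J2=1
PS@1,5 dof=2 J2 → L=6 J1=2 J2=2
R@1,0 dof=1 J1 → L=6 J1=3 J2=2
C@5,2 dof=2 J2 → L=6 J1=3 J2=3
R@0,2 dof=1 J1 → L=6 J1=4 J2=3
P@5,0 dof=1 J1 → L=6 J1=5 J2=3
M=3(L−1)−2J1−J2=3·5−2·5−3=2

M = 2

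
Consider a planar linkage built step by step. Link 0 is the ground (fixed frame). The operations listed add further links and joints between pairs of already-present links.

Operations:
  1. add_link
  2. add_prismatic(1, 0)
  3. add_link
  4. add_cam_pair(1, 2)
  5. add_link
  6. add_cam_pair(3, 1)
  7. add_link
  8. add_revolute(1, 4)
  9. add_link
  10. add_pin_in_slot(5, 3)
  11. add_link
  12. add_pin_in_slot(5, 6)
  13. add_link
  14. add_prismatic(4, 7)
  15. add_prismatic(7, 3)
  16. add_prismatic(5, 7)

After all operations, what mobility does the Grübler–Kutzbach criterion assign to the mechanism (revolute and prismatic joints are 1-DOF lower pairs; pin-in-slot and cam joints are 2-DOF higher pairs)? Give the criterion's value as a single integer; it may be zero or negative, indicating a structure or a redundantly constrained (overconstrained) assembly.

M = 7

[1;0;0] (link 0 is ground)
L+ [2;0;0]
P(1,0)∈J1 [2;1;0]
L+ [3;1;0]
C(1,2)∈J2 [3;1;1]
L+ [4;1;1]
C(3,1)∈J2 [4;1;2]
L+ [5;1;2]
R(1,4)∈J1 [5;2;2]
L+ [6;2;2]
PS(5,3)∈J2 [6;2;3]
L+ [7;2;3]
PS(5,6)∈J2 [7;2;4]
L+ [8;2;4]
P(4,7)∈J1 [8;3;4]
P(7,3)∈J1 [8;4;4]
P(5,7)∈J1 [8;5;4]
mobility = 21 − 10 − 4 = 7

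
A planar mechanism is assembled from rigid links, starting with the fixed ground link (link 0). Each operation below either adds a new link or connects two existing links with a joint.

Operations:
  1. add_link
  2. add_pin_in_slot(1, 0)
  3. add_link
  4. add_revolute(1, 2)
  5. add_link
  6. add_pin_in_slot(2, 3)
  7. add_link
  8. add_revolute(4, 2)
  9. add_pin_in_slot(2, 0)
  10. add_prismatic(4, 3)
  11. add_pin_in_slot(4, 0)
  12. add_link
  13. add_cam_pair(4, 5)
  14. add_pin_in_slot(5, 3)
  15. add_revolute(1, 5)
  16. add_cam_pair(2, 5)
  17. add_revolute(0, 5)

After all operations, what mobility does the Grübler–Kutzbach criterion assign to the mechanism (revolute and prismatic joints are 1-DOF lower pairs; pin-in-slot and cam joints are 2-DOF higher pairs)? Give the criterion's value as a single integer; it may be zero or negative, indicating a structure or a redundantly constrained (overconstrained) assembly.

link 0 = ground. State L|J1|J2 = 1|0|0
+link1  2|0|0
PS(1,0) f=2→J2  2|0|1
+link2  3|0|1
R(1,2) f=1→J1  3|1|1
+link3  4|1|1
PS(2,3) f=2→J2  4|1|2
+link4  5|1|2
R(4,2) f=1→J1  5|2|2
PS(2,0) f=2→J2  5|2|3
P(4,3) f=1→J1  5|3|3
PS(4,0) f=2→J2  5|3|4
+link5  6|3|4
C(4,5) f=2→J2  6|3|5
PS(5,3) f=2→J2  6|3|6
R(1,5) f=1→J1  6|4|6
C(2,5) f=2→J2  6|4|7
R(0,5) f=1→J1  6|5|7
M = 3(6−1)−2·5−7 = 15−10−7 = -2

M = -2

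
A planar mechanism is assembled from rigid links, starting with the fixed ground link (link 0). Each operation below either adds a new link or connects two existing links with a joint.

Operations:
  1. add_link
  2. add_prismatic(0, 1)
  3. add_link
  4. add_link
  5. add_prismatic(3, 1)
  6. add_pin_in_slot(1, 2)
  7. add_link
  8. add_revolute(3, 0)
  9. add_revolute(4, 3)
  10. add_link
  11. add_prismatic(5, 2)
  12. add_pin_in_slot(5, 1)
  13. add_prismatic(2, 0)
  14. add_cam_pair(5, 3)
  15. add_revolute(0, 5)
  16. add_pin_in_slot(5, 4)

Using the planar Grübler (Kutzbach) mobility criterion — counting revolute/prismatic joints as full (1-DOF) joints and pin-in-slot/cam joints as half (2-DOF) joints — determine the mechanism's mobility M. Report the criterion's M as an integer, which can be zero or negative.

M = -3

L=1 J1=0 J2=0
add link → L=2 J1=0 J2=0
P@0,1 dof=1 J1 → L=2 J1=1 J2=0
add link → L=3 J1=1 J2=0
add link → L=4 J1=1 J2=0
P@3,1 dof=1 J1 → L=4 J1=2 J2=0
PS@1,2 dof=2 J2 → L=4 J1=2 J2=1
add link → L=5 J1=2 J2=1
R@3,0 dof=1 J1 → L=5 J1=3 J2=1
R@4,3 dof=1 J1 → L=5 J1=4 J2=1
add link → L=6 J1=4 J2=1
P@5,2 dof=1 J1 → L=6 J1=5 J2=1
PS@5,1 dof=2 J2 → L=6 J1=5 J2=2
P@2,0 dof=1 J1 → L=6 J1=6 J2=2
C@5,3 dof=2 J2 → L=6 J1=6 J2=3
R@0,5 dof=1 J1 → L=6 J1=7 J2=3
PS@5,4 dof=2 J2 → L=6 J1=7 J2=4
M=3(L−1)−2J1−J2=3·5−2·7−4=-3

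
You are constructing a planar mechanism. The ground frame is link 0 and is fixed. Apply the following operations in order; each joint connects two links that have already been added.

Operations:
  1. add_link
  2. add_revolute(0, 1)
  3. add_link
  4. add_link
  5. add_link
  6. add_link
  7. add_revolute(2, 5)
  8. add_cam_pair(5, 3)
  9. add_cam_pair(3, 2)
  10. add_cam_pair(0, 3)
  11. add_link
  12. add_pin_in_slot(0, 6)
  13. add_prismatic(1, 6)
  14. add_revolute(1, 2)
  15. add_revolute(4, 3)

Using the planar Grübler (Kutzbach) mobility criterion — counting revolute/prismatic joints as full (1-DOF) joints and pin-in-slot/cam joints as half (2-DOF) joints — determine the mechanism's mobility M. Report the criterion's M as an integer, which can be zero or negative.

M = 4

ground; <1,0,0>
#1 <2,0,0>
R:0↔1 J1 <2,1,0>
#2 <3,1,0>
#3 <4,1,0>
#4 <5,1,0>
#5 <6,1,0>
R:2↔5 J1 <6,2,0>
C:5↔3 J2 <6,2,1>
C:3↔2 J2 <6,2,2>
C:0↔3 J2 <6,2,3>
#6 <7,2,3>
PS:0↔6 J2 <7,2,4>
P:1↔6 J1 <7,3,4>
R:1↔2 J1 <7,4,4>
R:4↔3 J1 <7,5,4>
3×6 − 2×5 − 1×4 = 4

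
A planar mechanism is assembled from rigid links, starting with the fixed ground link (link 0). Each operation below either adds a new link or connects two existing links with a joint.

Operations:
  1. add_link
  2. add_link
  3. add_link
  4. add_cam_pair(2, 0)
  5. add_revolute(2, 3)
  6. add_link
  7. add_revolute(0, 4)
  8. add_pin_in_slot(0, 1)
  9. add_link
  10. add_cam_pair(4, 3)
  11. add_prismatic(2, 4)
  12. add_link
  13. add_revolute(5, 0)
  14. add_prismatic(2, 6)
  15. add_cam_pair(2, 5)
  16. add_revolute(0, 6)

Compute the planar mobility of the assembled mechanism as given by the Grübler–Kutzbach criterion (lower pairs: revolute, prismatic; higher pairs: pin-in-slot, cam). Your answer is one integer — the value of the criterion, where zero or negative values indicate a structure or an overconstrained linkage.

link 0 = ground. State L|J1|J2 = 1|0|0
+link1  2|0|0
+link2  3|0|0
+link3  4|0|0
C(2,0) f=2→J2  4|0|1
R(2,3) f=1→J1  4|1|1
+link4  5|1|1
R(0,4) f=1→J1  5|2|1
PS(0,1) f=2→J2  5|2|2
+link5  6|2|2
C(4,3) f=2→J2  6|2|3
P(2,4) f=1→J1  6|3|3
+link6  7|3|3
R(5,0) f=1→J1  7|4|3
P(2,6) f=1→J1  7|5|3
C(2,5) f=2→J2  7|5|4
R(0,6) f=1→J1  7|6|4
M = 3(7−1)−2·6−4 = 18−12−4 = 2

M = 2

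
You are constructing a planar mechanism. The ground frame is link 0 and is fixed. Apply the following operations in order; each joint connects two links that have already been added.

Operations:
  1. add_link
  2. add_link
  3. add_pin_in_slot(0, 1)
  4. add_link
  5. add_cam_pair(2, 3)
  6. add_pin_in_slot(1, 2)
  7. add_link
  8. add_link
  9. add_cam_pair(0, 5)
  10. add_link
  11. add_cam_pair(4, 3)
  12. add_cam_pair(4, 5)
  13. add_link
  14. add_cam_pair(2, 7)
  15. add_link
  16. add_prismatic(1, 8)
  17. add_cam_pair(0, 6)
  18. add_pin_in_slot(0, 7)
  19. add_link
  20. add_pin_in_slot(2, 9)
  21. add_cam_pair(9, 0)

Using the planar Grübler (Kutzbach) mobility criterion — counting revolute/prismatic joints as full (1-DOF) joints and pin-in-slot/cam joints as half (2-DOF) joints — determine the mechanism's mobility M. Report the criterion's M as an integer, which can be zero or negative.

M = 14

link 0 = ground. State L|J1|J2 = 1|0|0
+link1  2|0|0
+link2  3|0|0
PS(0,1) f=2→J2  3|0|1
+link3  4|0|1
C(2,3) f=2→J2  4|0|2
PS(1,2) f=2→J2  4|0|3
+link4  5|0|3
+link5  6|0|3
C(0,5) f=2→J2  6|0|4
+link6  7|0|4
C(4,3) f=2→J2  7|0|5
C(4,5) f=2→J2  7|0|6
+link7  8|0|6
C(2,7) f=2→J2  8|0|7
+link8  9|0|7
P(1,8) f=1→J1  9|1|7
C(0,6) f=2→J2  9|1|8
PS(0,7) f=2→J2  9|1|9
+link9  10|1|9
PS(2,9) f=2→J2  10|1|10
C(9,0) f=2→J2  10|1|11
M = 3(10−1)−2·1−11 = 27−2−11 = 14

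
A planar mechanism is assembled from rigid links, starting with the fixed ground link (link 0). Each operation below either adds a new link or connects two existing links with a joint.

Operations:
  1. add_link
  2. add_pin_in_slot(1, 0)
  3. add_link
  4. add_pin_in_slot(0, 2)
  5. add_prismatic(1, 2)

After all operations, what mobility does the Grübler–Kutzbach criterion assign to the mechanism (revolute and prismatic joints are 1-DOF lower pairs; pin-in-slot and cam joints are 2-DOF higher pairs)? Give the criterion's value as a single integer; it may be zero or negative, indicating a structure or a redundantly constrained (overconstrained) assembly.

ground; <1,0,0>
#1 <2,0,0>
PS:1↔0 J2 <2,0,1>
#2 <3,0,1>
PS:0↔2 J2 <3,0,2>
P:1↔2 J1 <3,1,2>
3×2 − 2×1 − 1×2 = 2

M = 2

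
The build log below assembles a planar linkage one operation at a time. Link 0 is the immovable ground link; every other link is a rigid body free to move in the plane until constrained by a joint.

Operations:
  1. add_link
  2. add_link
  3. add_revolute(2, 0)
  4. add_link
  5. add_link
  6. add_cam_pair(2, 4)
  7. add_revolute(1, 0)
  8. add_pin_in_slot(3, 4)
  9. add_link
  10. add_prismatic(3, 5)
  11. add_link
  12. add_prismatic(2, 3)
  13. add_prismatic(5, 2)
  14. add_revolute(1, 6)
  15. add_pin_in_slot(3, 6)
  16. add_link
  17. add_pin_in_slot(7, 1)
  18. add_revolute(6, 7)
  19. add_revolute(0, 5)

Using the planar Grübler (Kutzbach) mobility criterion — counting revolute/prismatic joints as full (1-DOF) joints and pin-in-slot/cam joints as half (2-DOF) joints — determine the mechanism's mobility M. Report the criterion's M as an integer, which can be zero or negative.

M = 1

(L,J1,J2)=(1,0,0); link0 fixed
link1: (2,0,0)
link2: (3,0,0)
R 2-0 [J1]: (3,1,0)
link3: (4,1,0)
link4: (5,1,0)
C 2-4 [J2]: (5,1,1)
R 1-0 [J1]: (5,2,1)
PS 3-4 [J2]: (5,2,2)
link5: (6,2,2)
P 3-5 [J1]: (6,3,2)
link6: (7,3,2)
P 2-3 [J1]: (7,4,2)
P 5-2 [J1]: (7,5,2)
R 1-6 [J1]: (7,6,2)
PS 3-6 [J2]: (7,6,3)
link7: (8,6,3)
PS 7-1 [J2]: (8,6,4)
R 6-7 [J1]: (8,7,4)
R 0-5 [J1]: (8,8,4)
Grübler: 3·7 − 2·8 − 4 = 1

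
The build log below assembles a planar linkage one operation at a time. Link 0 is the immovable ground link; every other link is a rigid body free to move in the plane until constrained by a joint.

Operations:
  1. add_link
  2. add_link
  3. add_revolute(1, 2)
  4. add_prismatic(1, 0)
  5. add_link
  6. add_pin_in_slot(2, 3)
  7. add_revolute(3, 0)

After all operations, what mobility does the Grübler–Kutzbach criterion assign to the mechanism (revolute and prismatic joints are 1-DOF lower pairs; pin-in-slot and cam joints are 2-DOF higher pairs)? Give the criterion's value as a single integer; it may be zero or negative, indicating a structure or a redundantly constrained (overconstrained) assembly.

link 0 = ground. State L|J1|J2 = 1|0|0
+link1  2|0|0
+link2  3|0|0
R(1,2) f=1→J1  3|1|0
P(1,0) f=1→J1  3|2|0
+link3  4|2|0
PS(2,3) f=2→J2  4|2|1
R(3,0) f=1→J1  4|3|1
M = 3(4−1)−2·3−1 = 9−6−1 = 2

M = 2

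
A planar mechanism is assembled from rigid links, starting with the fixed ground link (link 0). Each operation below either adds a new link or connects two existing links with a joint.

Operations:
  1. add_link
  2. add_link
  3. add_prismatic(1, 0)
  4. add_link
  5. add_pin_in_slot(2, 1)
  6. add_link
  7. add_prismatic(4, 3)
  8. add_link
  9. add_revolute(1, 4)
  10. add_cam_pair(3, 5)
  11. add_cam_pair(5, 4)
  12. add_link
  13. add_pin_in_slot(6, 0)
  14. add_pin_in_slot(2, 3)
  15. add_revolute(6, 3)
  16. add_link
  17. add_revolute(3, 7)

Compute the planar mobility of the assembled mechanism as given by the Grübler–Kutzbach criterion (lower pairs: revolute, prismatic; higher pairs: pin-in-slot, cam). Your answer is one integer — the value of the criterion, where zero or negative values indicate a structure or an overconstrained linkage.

ground; <1,0,0>
#1 <2,0,0>
#2 <3,0,0>
P:1↔0 J1 <3,1,0>
#3 <4,1,0>
PS:2↔1 J2 <4,1,1>
#4 <5,1,1>
P:4↔3 J1 <5,2,1>
#5 <6,2,1>
R:1↔4 J1 <6,3,1>
C:3↔5 J2 <6,3,2>
C:5↔4 J2 <6,3,3>
#6 <7,3,3>
PS:6↔0 J2 <7,3,4>
PS:2↔3 J2 <7,3,5>
R:6↔3 J1 <7,4,5>
#7 <8,4,5>
R:3↔7 J1 <8,5,5>
3×7 − 2×5 − 1×5 = 6

M = 6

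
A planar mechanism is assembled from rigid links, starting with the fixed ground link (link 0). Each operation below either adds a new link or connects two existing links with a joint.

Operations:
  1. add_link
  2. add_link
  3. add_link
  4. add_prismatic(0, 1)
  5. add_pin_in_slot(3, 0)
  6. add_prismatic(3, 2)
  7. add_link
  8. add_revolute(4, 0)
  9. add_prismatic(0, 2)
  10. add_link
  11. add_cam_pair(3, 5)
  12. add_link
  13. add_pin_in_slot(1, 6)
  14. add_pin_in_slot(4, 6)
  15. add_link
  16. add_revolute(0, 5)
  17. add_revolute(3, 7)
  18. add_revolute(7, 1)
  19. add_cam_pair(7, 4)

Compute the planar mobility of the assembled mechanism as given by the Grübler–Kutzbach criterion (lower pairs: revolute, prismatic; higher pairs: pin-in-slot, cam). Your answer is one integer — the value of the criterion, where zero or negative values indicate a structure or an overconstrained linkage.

M = 2

(L,J1,J2)=(1,0,0); link0 fixed
link1: (2,0,0)
link2: (3,0,0)
link3: (4,0,0)
P 0-1 [J1]: (4,1,0)
PS 3-0 [J2]: (4,1,1)
P 3-2 [J1]: (4,2,1)
link4: (5,2,1)
R 4-0 [J1]: (5,3,1)
P 0-2 [J1]: (5,4,1)
link5: (6,4,1)
C 3-5 [J2]: (6,4,2)
link6: (7,4,2)
PS 1-6 [J2]: (7,4,3)
PS 4-6 [J2]: (7,4,4)
link7: (8,4,4)
R 0-5 [J1]: (8,5,4)
R 3-7 [J1]: (8,6,4)
R 7-1 [J1]: (8,7,4)
C 7-4 [J2]: (8,7,5)
Grübler: 3·7 − 2·7 − 5 = 2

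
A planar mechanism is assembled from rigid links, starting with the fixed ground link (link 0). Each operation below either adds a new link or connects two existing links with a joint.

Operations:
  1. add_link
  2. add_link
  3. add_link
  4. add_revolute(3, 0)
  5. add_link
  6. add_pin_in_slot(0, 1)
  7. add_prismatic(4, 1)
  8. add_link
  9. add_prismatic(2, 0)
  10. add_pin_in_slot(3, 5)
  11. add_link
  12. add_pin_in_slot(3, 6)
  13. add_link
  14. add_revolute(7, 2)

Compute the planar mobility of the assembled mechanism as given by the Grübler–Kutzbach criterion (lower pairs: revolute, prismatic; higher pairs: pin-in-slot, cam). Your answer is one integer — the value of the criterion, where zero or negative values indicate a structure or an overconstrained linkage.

M = 10

link 0 = ground. State L|J1|J2 = 1|0|0
+link1  2|0|0
+link2  3|0|0
+link3  4|0|0
R(3,0) f=1→J1  4|1|0
+link4  5|1|0
PS(0,1) f=2→J2  5|1|1
P(4,1) f=1→J1  5|2|1
+link5  6|2|1
P(2,0) f=1→J1  6|3|1
PS(3,5) f=2→J2  6|3|2
+link6  7|3|2
PS(3,6) f=2→J2  7|3|3
+link7  8|3|3
R(7,2) f=1→J1  8|4|3
M = 3(8−1)−2·4−3 = 21−8−3 = 10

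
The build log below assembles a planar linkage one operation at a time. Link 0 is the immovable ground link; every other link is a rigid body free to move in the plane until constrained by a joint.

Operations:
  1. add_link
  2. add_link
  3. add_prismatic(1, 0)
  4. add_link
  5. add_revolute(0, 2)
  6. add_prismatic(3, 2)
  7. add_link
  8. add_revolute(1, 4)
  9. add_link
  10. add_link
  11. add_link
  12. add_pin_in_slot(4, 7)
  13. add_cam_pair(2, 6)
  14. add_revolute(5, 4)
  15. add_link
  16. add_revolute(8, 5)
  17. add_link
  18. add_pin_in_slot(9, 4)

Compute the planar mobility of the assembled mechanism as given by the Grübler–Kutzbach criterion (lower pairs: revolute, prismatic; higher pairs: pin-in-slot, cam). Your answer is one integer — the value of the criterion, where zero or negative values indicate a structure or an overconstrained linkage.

M = 12

link 0 = ground. State L|J1|J2 = 1|0|0
+link1  2|0|0
+link2  3|0|0
P(1,0) f=1→J1  3|1|0
+link3  4|1|0
R(0,2) f=1→J1  4|2|0
P(3,2) f=1→J1  4|3|0
+link4  5|3|0
R(1,4) f=1→J1  5|4|0
+link5  6|4|0
+link6  7|4|0
+link7  8|4|0
PS(4,7) f=2→J2  8|4|1
C(2,6) f=2→J2  8|4|2
R(5,4) f=1→J1  8|5|2
+link8  9|5|2
R(8,5) f=1→J1  9|6|2
+link9  10|6|2
PS(9,4) f=2→J2  10|6|3
M = 3(10−1)−2·6−3 = 27−12−3 = 12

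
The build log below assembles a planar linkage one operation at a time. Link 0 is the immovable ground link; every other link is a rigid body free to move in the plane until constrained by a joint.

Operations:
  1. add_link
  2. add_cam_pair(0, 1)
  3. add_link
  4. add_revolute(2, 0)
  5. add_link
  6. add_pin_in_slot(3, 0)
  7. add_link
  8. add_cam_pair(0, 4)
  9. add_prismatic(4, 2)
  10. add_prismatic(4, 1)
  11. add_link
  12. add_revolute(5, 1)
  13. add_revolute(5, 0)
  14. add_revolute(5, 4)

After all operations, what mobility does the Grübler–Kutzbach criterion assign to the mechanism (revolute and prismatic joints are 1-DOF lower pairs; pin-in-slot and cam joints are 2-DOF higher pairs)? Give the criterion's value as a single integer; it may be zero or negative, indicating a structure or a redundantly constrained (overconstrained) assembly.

L=1 J1=0 J2=0
add link → L=2 J1=0 J2=0
C@0,1 dof=2 J2 → L=2 J1=0 J2=1
add link → L=3 J1=0 J2=1
R@2,0 dof=1 J1 → L=3 J1=1 J2=1
add link → L=4 J1=1 J2=1
PS@3,0 dof=2 J2 → L=4 J1=1 J2=2
add link → L=5 J1=1 J2=2
C@0,4 dof=2 J2 → L=5 J1=1 J2=3
P@4,2 dof=1 J1 → L=5 J1=2 J2=3
P@4,1 dof=1 J1 → L=5 J1=3 J2=3
add link → L=6 J1=3 J2=3
R@5,1 dof=1 J1 → L=6 J1=4 J2=3
R@5,0 dof=1 J1 → L=6 J1=5 J2=3
R@5,4 dof=1 J1 → L=6 J1=6 J2=3
M=3(L−1)−2J1−J2=3·5−2·6−3=0

M = 0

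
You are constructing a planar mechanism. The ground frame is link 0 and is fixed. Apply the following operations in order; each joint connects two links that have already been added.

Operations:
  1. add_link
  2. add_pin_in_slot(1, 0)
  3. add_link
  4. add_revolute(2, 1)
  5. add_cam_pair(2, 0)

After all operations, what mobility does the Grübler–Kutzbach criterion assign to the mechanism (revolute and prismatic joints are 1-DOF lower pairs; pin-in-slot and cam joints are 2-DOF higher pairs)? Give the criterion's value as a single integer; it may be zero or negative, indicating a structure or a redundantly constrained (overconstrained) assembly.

(L,J1,J2)=(1,0,0); link0 fixed
link1: (2,0,0)
PS 1-0 [J2]: (2,0,1)
link2: (3,0,1)
R 2-1 [J1]: (3,1,1)
C 2-0 [J2]: (3,1,2)
Grübler: 3·2 − 2·1 − 2 = 2

M = 2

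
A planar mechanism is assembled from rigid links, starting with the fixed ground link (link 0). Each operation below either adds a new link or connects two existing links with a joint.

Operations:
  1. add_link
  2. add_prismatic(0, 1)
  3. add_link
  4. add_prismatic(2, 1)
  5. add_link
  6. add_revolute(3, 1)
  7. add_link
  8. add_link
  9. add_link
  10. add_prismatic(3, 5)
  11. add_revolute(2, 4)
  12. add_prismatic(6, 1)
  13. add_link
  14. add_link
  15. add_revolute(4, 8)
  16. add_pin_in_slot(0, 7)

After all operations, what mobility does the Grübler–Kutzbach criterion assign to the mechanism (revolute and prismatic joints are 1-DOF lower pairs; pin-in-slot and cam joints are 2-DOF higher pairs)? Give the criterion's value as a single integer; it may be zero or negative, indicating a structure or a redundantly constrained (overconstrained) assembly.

M = 9

(L,J1,J2)=(1,0,0); link0 fixed
link1: (2,0,0)
P 0-1 [J1]: (2,1,0)
link2: (3,1,0)
P 2-1 [J1]: (3,2,0)
link3: (4,2,0)
R 3-1 [J1]: (4,3,0)
link4: (5,3,0)
link5: (6,3,0)
link6: (7,3,0)
P 3-5 [J1]: (7,4,0)
R 2-4 [J1]: (7,5,0)
P 6-1 [J1]: (7,6,0)
link7: (8,6,0)
link8: (9,6,0)
R 4-8 [J1]: (9,7,0)
PS 0-7 [J2]: (9,7,1)
Grübler: 3·8 − 2·7 − 1 = 9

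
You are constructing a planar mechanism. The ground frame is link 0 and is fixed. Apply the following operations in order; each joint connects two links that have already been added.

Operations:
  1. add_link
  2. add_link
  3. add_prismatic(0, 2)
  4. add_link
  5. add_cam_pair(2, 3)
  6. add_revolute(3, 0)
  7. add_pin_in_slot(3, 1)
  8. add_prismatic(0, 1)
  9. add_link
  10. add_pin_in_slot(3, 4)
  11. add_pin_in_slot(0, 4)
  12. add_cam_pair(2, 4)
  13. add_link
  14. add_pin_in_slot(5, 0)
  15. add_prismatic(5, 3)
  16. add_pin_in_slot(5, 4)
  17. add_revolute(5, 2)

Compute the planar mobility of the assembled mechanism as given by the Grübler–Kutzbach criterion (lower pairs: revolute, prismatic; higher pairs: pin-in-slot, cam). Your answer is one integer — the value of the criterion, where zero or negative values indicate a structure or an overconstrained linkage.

M = -2

[1;0;0] (link 0 is ground)
L+ [2;0;0]
L+ [3;0;0]
P(0,2)∈J1 [3;1;0]
L+ [4;1;0]
C(2,3)∈J2 [4;1;1]
R(3,0)∈J1 [4;2;1]
PS(3,1)∈J2 [4;2;2]
P(0,1)∈J1 [4;3;2]
L+ [5;3;2]
PS(3,4)∈J2 [5;3;3]
PS(0,4)∈J2 [5;3;4]
C(2,4)∈J2 [5;3;5]
L+ [6;3;5]
PS(5,0)∈J2 [6;3;6]
P(5,3)∈J1 [6;4;6]
PS(5,4)∈J2 [6;4;7]
R(5,2)∈J1 [6;5;7]
mobility = 15 − 10 − 7 = -2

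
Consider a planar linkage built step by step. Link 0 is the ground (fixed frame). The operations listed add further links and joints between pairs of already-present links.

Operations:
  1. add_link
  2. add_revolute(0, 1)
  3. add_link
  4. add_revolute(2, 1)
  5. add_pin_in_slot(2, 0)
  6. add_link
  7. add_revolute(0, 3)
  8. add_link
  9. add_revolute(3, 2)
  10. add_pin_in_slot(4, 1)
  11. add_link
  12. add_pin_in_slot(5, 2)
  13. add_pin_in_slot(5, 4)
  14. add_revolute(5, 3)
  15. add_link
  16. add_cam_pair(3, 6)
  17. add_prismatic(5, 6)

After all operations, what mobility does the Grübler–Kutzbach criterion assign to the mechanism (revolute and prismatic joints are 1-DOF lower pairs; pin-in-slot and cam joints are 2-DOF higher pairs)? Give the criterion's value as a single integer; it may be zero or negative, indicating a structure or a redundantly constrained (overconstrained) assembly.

M = 1

link 0 = ground. State L|J1|J2 = 1|0|0
+link1  2|0|0
R(0,1) f=1→J1  2|1|0
+link2  3|1|0
R(2,1) f=1→J1  3|2|0
PS(2,0) f=2→J2  3|2|1
+link3  4|2|1
R(0,3) f=1→J1  4|3|1
+link4  5|3|1
R(3,2) f=1→J1  5|4|1
PS(4,1) f=2→J2  5|4|2
+link5  6|4|2
PS(5,2) f=2→J2  6|4|3
PS(5,4) f=2→J2  6|4|4
R(5,3) f=1→J1  6|5|4
+link6  7|5|4
C(3,6) f=2→J2  7|5|5
P(5,6) f=1→J1  7|6|5
M = 3(7−1)−2·6−5 = 18−12−5 = 1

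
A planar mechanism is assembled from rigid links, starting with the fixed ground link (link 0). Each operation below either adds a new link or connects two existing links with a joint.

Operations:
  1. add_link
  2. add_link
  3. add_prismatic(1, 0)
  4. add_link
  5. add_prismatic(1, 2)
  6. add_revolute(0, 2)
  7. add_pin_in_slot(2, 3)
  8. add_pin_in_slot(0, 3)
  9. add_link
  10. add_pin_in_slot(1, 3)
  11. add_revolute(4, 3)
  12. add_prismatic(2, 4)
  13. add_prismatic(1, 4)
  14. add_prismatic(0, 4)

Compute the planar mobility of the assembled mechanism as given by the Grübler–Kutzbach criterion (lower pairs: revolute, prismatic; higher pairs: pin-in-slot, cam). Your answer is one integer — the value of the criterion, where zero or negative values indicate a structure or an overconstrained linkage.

link 0 = ground. State L|J1|J2 = 1|0|0
+link1  2|0|0
+link2  3|0|0
P(1,0) f=1→J1  3|1|0
+link3  4|1|0
P(1,2) f=1→J1  4|2|0
R(0,2) f=1→J1  4|3|0
PS(2,3) f=2→J2  4|3|1
PS(0,3) f=2→J2  4|3|2
+link4  5|3|2
PS(1,3) f=2→J2  5|3|3
R(4,3) f=1→J1  5|4|3
P(2,4) f=1→J1  5|5|3
P(1,4) f=1→J1  5|6|3
P(0,4) f=1→J1  5|7|3
M = 3(5−1)−2·7−3 = 12−14−3 = -5

M = -5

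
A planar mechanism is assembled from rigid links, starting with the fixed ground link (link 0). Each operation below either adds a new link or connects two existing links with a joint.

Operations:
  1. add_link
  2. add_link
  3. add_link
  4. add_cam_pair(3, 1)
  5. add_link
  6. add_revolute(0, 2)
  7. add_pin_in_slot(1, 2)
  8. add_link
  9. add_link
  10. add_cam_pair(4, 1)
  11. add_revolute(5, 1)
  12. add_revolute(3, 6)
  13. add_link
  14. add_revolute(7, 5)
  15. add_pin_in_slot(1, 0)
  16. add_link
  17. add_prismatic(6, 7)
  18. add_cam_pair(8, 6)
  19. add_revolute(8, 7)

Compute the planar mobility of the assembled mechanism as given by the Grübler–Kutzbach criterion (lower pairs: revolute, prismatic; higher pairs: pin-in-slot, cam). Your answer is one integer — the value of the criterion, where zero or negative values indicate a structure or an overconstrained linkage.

ground; <1,0,0>
#1 <2,0,0>
#2 <3,0,0>
#3 <4,0,0>
C:3↔1 J2 <4,0,1>
#4 <5,0,1>
R:0↔2 J1 <5,1,1>
PS:1↔2 J2 <5,1,2>
#5 <6,1,2>
#6 <7,1,2>
C:4↔1 J2 <7,1,3>
R:5↔1 J1 <7,2,3>
R:3↔6 J1 <7,3,3>
#7 <8,3,3>
R:7↔5 J1 <8,4,3>
PS:1↔0 J2 <8,4,4>
#8 <9,4,4>
P:6↔7 J1 <9,5,4>
C:8↔6 J2 <9,5,5>
R:8↔7 J1 <9,6,5>
3×8 − 2×6 − 1×5 = 7

M = 7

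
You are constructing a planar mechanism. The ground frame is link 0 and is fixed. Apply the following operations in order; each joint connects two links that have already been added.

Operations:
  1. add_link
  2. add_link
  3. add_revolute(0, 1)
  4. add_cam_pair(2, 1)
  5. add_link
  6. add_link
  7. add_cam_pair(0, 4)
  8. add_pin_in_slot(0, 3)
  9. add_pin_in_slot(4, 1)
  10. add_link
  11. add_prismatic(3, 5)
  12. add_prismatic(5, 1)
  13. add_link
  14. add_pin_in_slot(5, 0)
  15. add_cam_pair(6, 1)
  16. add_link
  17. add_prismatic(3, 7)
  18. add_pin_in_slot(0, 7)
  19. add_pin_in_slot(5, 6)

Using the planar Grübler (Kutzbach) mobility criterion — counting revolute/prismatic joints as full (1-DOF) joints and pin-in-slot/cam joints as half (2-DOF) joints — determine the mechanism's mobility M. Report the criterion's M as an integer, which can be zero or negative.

L=1 J1=0 J2=0
add link → L=2 J1=0 J2=0
add link → L=3 J1=0 J2=0
R@0,1 dof=1 J1 → L=3 J1=1 J2=0
C@2,1 dof=2 J2 → L=3 J1=1 J2=1
add link → L=4 J1=1 J2=1
add link → L=5 J1=1 J2=1
C@0,4 dof=2 J2 → L=5 J1=1 J2=2
PS@0,3 dof=2 J2 → L=5 J1=1 J2=3
PS@4,1 dof=2 J2 → L=5 J1=1 J2=4
add link → L=6 J1=1 J2=4
P@3,5 dof=1 J1 → L=6 J1=2 J2=4
P@5,1 dof=1 J1 → L=6 J1=3 J2=4
add link → L=7 J1=3 J2=4
PS@5,0 dof=2 J2 → L=7 J1=3 J2=5
C@6,1 dof=2 J2 → L=7 J1=3 J2=6
add link → L=8 J1=3 J2=6
P@3,7 dof=1 J1 → L=8 J1=4 J2=6
PS@0,7 dof=2 J2 → L=8 J1=4 J2=7
PS@5,6 dof=2 J2 → L=8 J1=4 J2=8
M=3(L−1)−2J1−J2=3·7−2·4−8=5

M = 5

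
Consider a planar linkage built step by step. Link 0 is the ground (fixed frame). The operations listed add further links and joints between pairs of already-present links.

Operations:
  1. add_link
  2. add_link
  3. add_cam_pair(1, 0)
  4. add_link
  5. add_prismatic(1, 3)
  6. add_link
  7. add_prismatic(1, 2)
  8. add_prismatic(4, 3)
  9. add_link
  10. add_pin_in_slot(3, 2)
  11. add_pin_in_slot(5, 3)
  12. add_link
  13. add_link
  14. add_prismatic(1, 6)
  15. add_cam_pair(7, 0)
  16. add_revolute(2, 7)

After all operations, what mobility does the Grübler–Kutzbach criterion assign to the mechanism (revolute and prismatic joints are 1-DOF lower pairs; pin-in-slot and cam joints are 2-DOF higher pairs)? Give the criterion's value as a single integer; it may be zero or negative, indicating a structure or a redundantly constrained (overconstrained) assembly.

ground; <1,0,0>
#1 <2,0,0>
#2 <3,0,0>
C:1↔0 J2 <3,0,1>
#3 <4,0,1>
P:1↔3 J1 <4,1,1>
#4 <5,1,1>
P:1↔2 J1 <5,2,1>
P:4↔3 J1 <5,3,1>
#5 <6,3,1>
PS:3↔2 J2 <6,3,2>
PS:5↔3 J2 <6,3,3>
#6 <7,3,3>
#7 <8,3,3>
P:1↔6 J1 <8,4,3>
C:7↔0 J2 <8,4,4>
R:2↔7 J1 <8,5,4>
3×7 − 2×5 − 1×4 = 7

M = 7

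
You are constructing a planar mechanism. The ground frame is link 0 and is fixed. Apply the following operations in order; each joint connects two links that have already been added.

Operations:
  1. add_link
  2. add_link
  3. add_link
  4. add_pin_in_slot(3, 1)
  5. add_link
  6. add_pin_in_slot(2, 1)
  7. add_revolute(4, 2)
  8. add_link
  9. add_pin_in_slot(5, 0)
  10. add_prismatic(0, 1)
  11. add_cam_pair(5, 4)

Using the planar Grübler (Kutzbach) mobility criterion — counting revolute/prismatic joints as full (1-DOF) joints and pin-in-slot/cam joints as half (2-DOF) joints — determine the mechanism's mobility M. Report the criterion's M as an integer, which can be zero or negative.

M = 7

[1;0;0] (link 0 is ground)
L+ [2;0;0]
L+ [3;0;0]
L+ [4;0;0]
PS(3,1)∈J2 [4;0;1]
L+ [5;0;1]
PS(2,1)∈J2 [5;0;2]
R(4,2)∈J1 [5;1;2]
L+ [6;1;2]
PS(5,0)∈J2 [6;1;3]
P(0,1)∈J1 [6;2;3]
C(5,4)∈J2 [6;2;4]
mobility = 15 − 4 − 4 = 7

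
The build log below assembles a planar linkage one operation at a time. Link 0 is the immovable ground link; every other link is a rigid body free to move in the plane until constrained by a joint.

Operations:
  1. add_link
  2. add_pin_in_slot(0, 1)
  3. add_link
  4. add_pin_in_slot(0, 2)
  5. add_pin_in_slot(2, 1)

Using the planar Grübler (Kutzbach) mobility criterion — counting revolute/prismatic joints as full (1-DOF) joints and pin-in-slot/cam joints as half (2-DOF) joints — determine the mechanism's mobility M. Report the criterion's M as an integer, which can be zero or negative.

M = 3

L=1 J1=0 J2=0
add link → L=2 J1=0 J2=0
PS@0,1 dof=2 J2 → L=2 J1=0 J2=1
add link → L=3 J1=0 J2=1
PS@0,2 dof=2 J2 → L=3 J1=0 J2=2
PS@2,1 dof=2 J2 → L=3 J1=0 J2=3
M=3(L−1)−2J1−J2=3·2−2·0−3=3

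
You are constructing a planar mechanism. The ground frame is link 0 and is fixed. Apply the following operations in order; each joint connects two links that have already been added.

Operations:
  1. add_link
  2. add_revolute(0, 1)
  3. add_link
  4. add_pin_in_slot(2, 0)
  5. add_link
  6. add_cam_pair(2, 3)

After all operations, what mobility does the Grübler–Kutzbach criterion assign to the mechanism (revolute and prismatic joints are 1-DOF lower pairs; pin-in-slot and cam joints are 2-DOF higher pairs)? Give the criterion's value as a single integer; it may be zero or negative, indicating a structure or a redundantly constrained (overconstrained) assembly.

L=1 J1=0 J2=0
add link → L=2 J1=0 J2=0
R@0,1 dof=1 J1 → L=2 J1=1 J2=0
add link → L=3 J1=1 J2=0
PS@2,0 dof=2 J2 → L=3 J1=1 J2=1
add link → L=4 J1=1 J2=1
C@2,3 dof=2 J2 → L=4 J1=1 J2=2
M=3(L−1)−2J1−J2=3·3−2·1−2=5

M = 5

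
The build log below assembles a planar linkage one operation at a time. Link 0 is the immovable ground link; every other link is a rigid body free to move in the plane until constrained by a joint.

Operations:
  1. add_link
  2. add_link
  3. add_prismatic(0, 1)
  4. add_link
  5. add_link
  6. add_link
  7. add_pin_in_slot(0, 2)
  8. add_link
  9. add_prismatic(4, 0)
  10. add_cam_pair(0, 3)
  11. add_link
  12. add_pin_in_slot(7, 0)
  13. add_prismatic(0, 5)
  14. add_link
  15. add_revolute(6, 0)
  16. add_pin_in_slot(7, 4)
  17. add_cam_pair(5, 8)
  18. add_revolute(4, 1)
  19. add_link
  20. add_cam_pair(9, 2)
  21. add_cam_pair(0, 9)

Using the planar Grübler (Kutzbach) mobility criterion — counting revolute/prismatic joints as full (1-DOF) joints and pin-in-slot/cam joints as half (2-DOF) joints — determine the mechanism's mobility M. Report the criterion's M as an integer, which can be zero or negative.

M = 10

L=1 J1=0 J2=0
add link → L=2 J1=0 J2=0
add link → L=3 J1=0 J2=0
P@0,1 dof=1 J1 → L=3 J1=1 J2=0
add link → L=4 J1=1 J2=0
add link → L=5 J1=1 J2=0
add link → L=6 J1=1 J2=0
PS@0,2 dof=2 J2 → L=6 J1=1 J2=1
add link → L=7 J1=1 J2=1
P@4,0 dof=1 J1 → L=7 J1=2 J2=1
C@0,3 dof=2 J2 → L=7 J1=2 J2=2
add link → L=8 J1=2 J2=2
PS@7,0 dof=2 J2 → L=8 J1=2 J2=3
P@0,5 dof=1 J1 → L=8 J1=3 J2=3
add link → L=9 J1=3 J2=3
R@6,0 dof=1 J1 → L=9 J1=4 J2=3
PS@7,4 dof=2 J2 → L=9 J1=4 J2=4
C@5,8 dof=2 J2 → L=9 J1=4 J2=5
R@4,1 dof=1 J1 → L=9 J1=5 J2=5
add link → L=10 J1=5 J2=5
C@9,2 dof=2 J2 → L=10 J1=5 J2=6
C@0,9 dof=2 J2 → L=10 J1=5 J2=7
M=3(L−1)−2J1−J2=3·9−2·5−7=10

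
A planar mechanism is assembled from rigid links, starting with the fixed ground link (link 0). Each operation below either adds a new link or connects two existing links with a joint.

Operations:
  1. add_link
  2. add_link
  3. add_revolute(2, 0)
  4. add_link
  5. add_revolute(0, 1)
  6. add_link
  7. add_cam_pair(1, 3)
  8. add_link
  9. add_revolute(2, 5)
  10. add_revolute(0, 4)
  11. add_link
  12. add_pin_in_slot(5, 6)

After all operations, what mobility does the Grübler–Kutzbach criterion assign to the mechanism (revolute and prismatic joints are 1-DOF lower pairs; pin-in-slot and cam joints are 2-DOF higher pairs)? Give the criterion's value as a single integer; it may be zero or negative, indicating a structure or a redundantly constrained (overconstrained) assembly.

M = 8

link 0 = ground. State L|J1|J2 = 1|0|0
+link1  2|0|0
+link2  3|0|0
R(2,0) f=1→J1  3|1|0
+link3  4|1|0
R(0,1) f=1→J1  4|2|0
+link4  5|2|0
C(1,3) f=2→J2  5|2|1
+link5  6|2|1
R(2,5) f=1→J1  6|3|1
R(0,4) f=1→J1  6|4|1
+link6  7|4|1
PS(5,6) f=2→J2  7|4|2
M = 3(7−1)−2·4−2 = 18−8−2 = 8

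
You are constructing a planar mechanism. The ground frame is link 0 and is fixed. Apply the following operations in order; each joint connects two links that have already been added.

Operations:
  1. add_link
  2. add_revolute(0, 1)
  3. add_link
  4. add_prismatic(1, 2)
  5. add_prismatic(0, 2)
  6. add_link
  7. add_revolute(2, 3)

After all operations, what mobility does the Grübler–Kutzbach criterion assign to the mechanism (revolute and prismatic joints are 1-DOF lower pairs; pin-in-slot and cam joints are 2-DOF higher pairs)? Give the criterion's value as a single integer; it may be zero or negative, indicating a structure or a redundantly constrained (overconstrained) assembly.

M = 1

ground; <1,0,0>
#1 <2,0,0>
R:0↔1 J1 <2,1,0>
#2 <3,1,0>
P:1↔2 J1 <3,2,0>
P:0↔2 J1 <3,3,0>
#3 <4,3,0>
R:2↔3 J1 <4,4,0>
3×3 − 2×4 − 1×0 = 1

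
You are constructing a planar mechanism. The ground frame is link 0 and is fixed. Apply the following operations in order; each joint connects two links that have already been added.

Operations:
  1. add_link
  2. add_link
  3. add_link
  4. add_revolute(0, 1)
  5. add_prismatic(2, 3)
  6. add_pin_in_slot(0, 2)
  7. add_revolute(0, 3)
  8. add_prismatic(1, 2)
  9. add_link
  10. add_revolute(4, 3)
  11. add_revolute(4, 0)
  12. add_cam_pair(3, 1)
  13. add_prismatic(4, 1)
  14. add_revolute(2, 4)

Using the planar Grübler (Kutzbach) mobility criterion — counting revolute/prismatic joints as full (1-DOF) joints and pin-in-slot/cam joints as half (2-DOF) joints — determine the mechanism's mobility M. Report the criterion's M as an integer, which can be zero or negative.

(L,J1,J2)=(1,0,0); link0 fixed
link1: (2,0,0)
link2: (3,0,0)
link3: (4,0,0)
R 0-1 [J1]: (4,1,0)
P 2-3 [J1]: (4,2,0)
PS 0-2 [J2]: (4,2,1)
R 0-3 [J1]: (4,3,1)
P 1-2 [J1]: (4,4,1)
link4: (5,4,1)
R 4-3 [J1]: (5,5,1)
R 4-0 [J1]: (5,6,1)
C 3-1 [J2]: (5,6,2)
P 4-1 [J1]: (5,7,2)
R 2-4 [J1]: (5,8,2)
Grübler: 3·4 − 2·8 − 2 = -6

M = -6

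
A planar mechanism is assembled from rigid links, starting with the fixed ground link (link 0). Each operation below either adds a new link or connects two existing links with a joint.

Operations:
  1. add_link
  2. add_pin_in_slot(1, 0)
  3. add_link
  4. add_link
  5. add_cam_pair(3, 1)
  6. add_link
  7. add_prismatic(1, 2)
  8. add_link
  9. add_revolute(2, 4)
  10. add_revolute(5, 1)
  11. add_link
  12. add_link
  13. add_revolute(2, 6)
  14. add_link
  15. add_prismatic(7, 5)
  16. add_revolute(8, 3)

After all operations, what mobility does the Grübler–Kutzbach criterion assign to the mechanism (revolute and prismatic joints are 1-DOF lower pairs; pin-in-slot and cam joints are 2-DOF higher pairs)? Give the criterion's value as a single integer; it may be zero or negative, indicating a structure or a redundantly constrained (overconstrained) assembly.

M = 10

L=1 J1=0 J2=0
add link → L=2 J1=0 J2=0
PS@1,0 dof=2 J2 → L=2 J1=0 J2=1
add link → L=3 J1=0 J2=1
add link → L=4 J1=0 J2=1
C@3,1 dof=2 J2 → L=4 J1=0 J2=2
add link → L=5 J1=0 J2=2
P@1,2 dof=1 J1 → L=5 J1=1 J2=2
add link → L=6 J1=1 J2=2
R@2,4 dof=1 J1 → L=6 J1=2 J2=2
R@5,1 dof=1 J1 → L=6 J1=3 J2=2
add link → L=7 J1=3 J2=2
add link → L=8 J1=3 J2=2
R@2,6 dof=1 J1 → L=8 J1=4 J2=2
add link → L=9 J1=4 J2=2
P@7,5 dof=1 J1 → L=9 J1=5 J2=2
R@8,3 dof=1 J1 → L=9 J1=6 J2=2
M=3(L−1)−2J1−J2=3·8−2·6−2=10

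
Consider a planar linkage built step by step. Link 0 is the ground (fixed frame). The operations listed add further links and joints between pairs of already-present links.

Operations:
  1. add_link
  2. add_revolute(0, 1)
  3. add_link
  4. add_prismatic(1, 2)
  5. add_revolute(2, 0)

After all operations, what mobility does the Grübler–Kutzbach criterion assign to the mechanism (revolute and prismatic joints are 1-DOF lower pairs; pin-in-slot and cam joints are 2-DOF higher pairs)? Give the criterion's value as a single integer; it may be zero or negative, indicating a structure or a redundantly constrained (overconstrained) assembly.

[1;0;0] (link 0 is ground)
L+ [2;0;0]
R(0,1)∈J1 [2;1;0]
L+ [3;1;0]
P(1,2)∈J1 [3;2;0]
R(2,0)∈J1 [3;3;0]
mobility = 6 − 6 − 0 = 0

M = 0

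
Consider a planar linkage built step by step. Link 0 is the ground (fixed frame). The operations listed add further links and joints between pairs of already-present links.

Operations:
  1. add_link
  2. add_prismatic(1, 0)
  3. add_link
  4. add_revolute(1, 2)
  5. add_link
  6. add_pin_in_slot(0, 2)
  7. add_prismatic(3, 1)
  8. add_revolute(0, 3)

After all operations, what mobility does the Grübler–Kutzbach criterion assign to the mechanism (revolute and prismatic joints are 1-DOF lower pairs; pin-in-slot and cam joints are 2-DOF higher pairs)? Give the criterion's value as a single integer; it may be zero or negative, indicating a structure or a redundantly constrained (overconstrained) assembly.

(L,J1,J2)=(1,0,0); link0 fixed
link1: (2,0,0)
P 1-0 [J1]: (2,1,0)
link2: (3,1,0)
R 1-2 [J1]: (3,2,0)
link3: (4,2,0)
PS 0-2 [J2]: (4,2,1)
P 3-1 [J1]: (4,3,1)
R 0-3 [J1]: (4,4,1)
Grübler: 3·3 − 2·4 − 1 = 0

M = 0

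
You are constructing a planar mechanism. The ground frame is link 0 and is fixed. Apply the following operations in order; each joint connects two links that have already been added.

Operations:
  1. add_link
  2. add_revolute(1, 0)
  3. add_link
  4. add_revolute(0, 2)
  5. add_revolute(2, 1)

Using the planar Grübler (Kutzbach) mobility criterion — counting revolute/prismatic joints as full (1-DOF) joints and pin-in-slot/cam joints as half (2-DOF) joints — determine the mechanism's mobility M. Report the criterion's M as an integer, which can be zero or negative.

M = 0

(L,J1,J2)=(1,0,0); link0 fixed
link1: (2,0,0)
R 1-0 [J1]: (2,1,0)
link2: (3,1,0)
R 0-2 [J1]: (3,2,0)
R 2-1 [J1]: (3,3,0)
Grübler: 3·2 − 2·3 − 0 = 0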